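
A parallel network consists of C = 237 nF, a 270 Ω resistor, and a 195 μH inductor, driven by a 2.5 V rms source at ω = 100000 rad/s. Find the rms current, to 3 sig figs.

X_L = ωL = 19.5 Ω
X_C = 1/(ωC) = 42.2 Ω
Parallel: admittances add. Y = 1/R + 1/(jωL) + jωC
Y = (0.00370 − j0.0276) S
|Y| = 0.0278 S → |Z| = 1/|Y| = 35.9 Ω, ∠Z = −∠Y = 82.4°
I = V/|Z| = 2.5/35.9 = 69.6 mA

69.6 mA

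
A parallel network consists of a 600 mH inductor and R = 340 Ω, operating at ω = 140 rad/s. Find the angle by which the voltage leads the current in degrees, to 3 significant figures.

76.1°

X_L = ωL = 84.0 Ω
Parallel: admittances add. Y = 1/R + 1/(jωL)
Y = (0.00294 − j0.0119) S
|Y| = 0.0123 S → |Z| = 1/|Y| = 81.5 Ω, ∠Z = −∠Y = 76.1°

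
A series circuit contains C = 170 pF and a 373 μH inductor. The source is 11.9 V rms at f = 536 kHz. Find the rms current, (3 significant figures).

ω = 2πf = 3.368e+06 rad/s
X_L = ωL = 1260 Ω
X_C = 1/(ωC) = 1750 Ω
Net reactance X = X_L − X_C = -490 Ω
Z = − j490 Ω
|Z| = √(0² + 490²) = 490 Ω
I = V/|Z| = 11.9/490 = 24.3 mA

24.3 mA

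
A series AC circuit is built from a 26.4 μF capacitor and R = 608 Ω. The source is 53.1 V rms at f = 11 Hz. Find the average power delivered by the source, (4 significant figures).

ω = 2πf = 69.12 rad/s
X_C = 1/(ωC) = 548.1 Ω
Z = 608.0 − j548.1 Ω
|Z| = √(608.0² + 548.1²) = 818.6 Ω
∠Z = arctan(-548.1/608.0) = -42.03°
I = V/|Z| = 64.87 mA
P = VI cos φ = 53.1 × 0.06487 × cos(-42.03°) = 2.559 W

2.559 W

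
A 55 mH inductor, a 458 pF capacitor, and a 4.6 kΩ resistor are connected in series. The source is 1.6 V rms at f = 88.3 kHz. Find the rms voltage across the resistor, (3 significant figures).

0.273 V

ω = 2πf = 554800 rad/s
X_L = ωL = 30500 Ω
X_C = 1/(ωC) = 3940 Ω
Net reactance X = X_L − X_C = 26600 Ω
Z = 4600 + j26600 Ω
|Z| = √(4600² + 26600²) = 27000 Ω
I = V/|Z| = 59.3 μA
V_R = I·|Z_R| = 5.93e-05 × 4600 = 0.273 V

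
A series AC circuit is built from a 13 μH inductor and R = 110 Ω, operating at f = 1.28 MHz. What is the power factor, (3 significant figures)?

ω = 2πf = 8.042e+06 rad/s
X_L = ωL = 105 Ω
Z = 110 + j105 Ω
|Z| = √(110² + 105²) = 152 Ω
∠Z = arctan(105/110) = 43.5°
cos φ = cos(43.5°) = 0.725

0.725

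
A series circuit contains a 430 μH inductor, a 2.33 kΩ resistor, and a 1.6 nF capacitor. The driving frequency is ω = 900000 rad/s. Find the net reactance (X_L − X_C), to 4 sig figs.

X_L = ωL = 387.0 Ω
X_C = 1/(ωC) = 694.4 Ω
X = 387.0 − 694.4 = -307.4 Ω

-307.4 Ω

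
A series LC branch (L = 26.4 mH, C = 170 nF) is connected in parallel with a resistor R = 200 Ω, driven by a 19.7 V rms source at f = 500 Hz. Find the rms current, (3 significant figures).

99.1 mA

ω = 2πf = 3142 rad/s
X_L = ωL = 82.9 Ω
X_C = 1/(ωC) = 1870 Ω
Branch 1: Z₁ = R = 200 Ω
Branch 2 (series LC): Z₂ = j(X_L − X_C) = −j1790 Ω
Parallel: Z = Z₁Z₂/(Z₁+Z₂), |Z| = 199 Ω, ∠Z = -6.38°
I = V/|Z| = 19.7/199 = 99.1 mA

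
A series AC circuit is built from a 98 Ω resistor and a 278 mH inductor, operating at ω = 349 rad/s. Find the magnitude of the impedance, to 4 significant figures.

X_L = ωL = 97.02 Ω
Z = 98.00 + j97.02 Ω
|Z| = √(98.00² + 97.02²) = 137.9 Ω

137.9 Ω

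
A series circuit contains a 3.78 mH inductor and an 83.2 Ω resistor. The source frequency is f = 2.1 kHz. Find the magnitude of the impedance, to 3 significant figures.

ω = 2πf = 13190 rad/s
X_L = ωL = 49.9 Ω
Z = 83.2 + j49.9 Ω
|Z| = √(83.2² + 49.9²) = 97.0 Ω

97.0 Ω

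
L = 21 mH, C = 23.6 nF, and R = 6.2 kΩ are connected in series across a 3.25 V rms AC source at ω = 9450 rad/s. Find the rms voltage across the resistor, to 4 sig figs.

X_L = ωL = 198.5 Ω
X_C = 1/(ωC) = 4484 Ω
Net reactance X = X_L − X_C = -4285 Ω
Z = 6200 − j4285 Ω
|Z| = √(6200² + 4285²) = 7537 Ω
I = V/|Z| = 431.2 μA
V_R = I·|Z_R| = 0.0004312 × 6200 = 2.674 V

2.674 V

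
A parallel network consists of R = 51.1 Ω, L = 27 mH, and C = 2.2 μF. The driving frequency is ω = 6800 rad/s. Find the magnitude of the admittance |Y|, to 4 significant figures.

X_L = ωL = 183.6 Ω
X_C = 1/(ωC) = 66.84 Ω
Parallel: admittances add. Y = 1/R + 1/(jωL) + jωC
Y = (0.01957 + j0.009513) S
|Y| = 0.02176 S → |Z| = 1/|Y| = 45.96 Ω, ∠Z = −∠Y = -25.93°

21.76 mS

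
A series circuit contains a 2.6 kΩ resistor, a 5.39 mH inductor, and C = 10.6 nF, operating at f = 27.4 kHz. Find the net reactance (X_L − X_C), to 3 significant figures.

380 Ω

ω = 2πf = 172200 rad/s
X_L = ωL = 928 Ω
X_C = 1/(ωC) = 548 Ω
X = 928 − 548 = 380 Ω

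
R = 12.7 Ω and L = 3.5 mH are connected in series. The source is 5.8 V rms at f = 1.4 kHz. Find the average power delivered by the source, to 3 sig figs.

385 mW

ω = 2πf = 8796 rad/s
X_L = ωL = 30.8 Ω
Z = 12.7 + j30.8 Ω
|Z| = √(12.7² + 30.8²) = 33.3 Ω
∠Z = arctan(30.8/12.7) = 67.6°
I = V/|Z| = 174 mA
P = VI cos φ = 5.8 × 0.174 × cos(67.6°) = 385 mW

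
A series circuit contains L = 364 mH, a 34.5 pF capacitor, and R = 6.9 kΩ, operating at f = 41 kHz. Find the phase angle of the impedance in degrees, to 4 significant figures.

ω = 2πf = 257600 rad/s
X_L = ωL = 93770 Ω
X_C = 1/(ωC) = 112500 Ω
Net reactance X = X_L − X_C = -18750 Ω
Z = 6900 − j18750 Ω
|Z| = √(6900² + 18750²) = 19980 Ω
∠Z = arctan(-18750/6900) = -69.79°

-69.79°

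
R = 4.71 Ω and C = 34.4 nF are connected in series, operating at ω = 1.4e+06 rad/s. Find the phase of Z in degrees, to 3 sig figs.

X_C = 1/(ωC) = 20.8 Ω
Z = 4.71 − j20.8 Ω
|Z| = √(4.71² + 20.8²) = 21.3 Ω
∠Z = arctan(-20.8/4.71) = -77.2°

-77.2°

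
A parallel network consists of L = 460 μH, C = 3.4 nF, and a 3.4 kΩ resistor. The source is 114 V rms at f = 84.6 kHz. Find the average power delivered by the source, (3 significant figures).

3.82 W

ω = 2πf = 531600 rad/s
X_L = ωL = 245 Ω
X_C = 1/(ωC) = 553 Ω
Parallel: admittances add. Y = 1/R + 1/(jωL) + jωC
Y = (0.000294 − j0.00228) S
|Y| = 0.00230 S → |Z| = 1/|Y| = 435 Ω, ∠Z = −∠Y = 82.7°
I = V/|Z| = 262 mA
P = VI cos φ = 114 × 0.262 × cos(82.7°) = 3.82 W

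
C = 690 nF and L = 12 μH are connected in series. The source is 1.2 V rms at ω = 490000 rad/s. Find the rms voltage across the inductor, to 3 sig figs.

2.41 V

X_L = ωL = 5.88 Ω
X_C = 1/(ωC) = 2.96 Ω
Net reactance X = X_L − X_C = 2.92 Ω
Z = j2.92 Ω
|Z| = √(0² + 2.92²) = 2.92 Ω
I = V/|Z| = 411 mA
V_L = I·|Z_L| = 0.411 × 5.88 = 2.41 V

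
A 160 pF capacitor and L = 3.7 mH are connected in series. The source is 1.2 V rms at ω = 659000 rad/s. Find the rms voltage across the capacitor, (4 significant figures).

X_L = ωL = 2438 Ω
X_C = 1/(ωC) = 9484 Ω
Net reactance X = X_L − X_C = -7046 Ω
Z = − j7046 Ω
|Z| = √(0² + 7046²) = 7046 Ω
I = V/|Z| = 170.3 μA
V_C = I·|Z_C| = 0.0001703 × 9484 = 1.615 V

1.615 V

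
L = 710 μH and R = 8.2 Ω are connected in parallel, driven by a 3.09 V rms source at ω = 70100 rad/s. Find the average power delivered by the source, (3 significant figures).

X_L = ωL = 49.8 Ω
Parallel: admittances add. Y = 1/R + 1/(jωL)
Y = (0.122 − j0.0201) S
|Y| = 0.124 S → |Z| = 1/|Y| = 8.09 Ω, ∠Z = −∠Y = 9.36°
I = V/|Z| = 382 mA
P = VI cos φ = 3.09 × 0.382 × cos(9.36°) = 1.16 W

1.16 W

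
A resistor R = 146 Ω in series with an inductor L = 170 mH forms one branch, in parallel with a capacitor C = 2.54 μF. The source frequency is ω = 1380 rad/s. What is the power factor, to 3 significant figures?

0.975

X_L = ωL = 235 Ω
X_C = 1/(ωC) = 285 Ω
Branch 1 (R+jX_L): Z₁ = 146 + j235 Ω, |Z₁| = 276 Ω
Branch 2 (−jX_C): Z₂ = −j285 Ω
Parallel: Z = Z₁Z₂/(Z₁+Z₂), |Z| = 510 Ω, ∠Z = -12.7°
cos φ = cos(-12.7°) = 0.975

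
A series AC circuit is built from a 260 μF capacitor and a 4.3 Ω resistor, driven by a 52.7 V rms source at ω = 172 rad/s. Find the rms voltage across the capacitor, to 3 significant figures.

X_C = 1/(ωC) = 22.4 Ω
Z = 4.30 − j22.4 Ω
|Z| = √(4.30² + 22.4²) = 22.8 Ω
I = V/|Z| = 2.31 A
V_C = I·|Z_C| = 2.31 × 22.4 = 51.8 V

51.8 V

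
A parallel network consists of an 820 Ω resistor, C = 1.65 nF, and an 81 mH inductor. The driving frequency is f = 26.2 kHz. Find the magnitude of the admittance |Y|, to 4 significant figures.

1.235 mS

ω = 2πf = 164600 rad/s
X_L = ωL = 13330 Ω
X_C = 1/(ωC) = 3682 Ω
Parallel: admittances add. Y = 1/R + 1/(jωL) + jωC
Y = (0.001220 + j0.0001966) S
|Y| = 0.001235 S → |Z| = 1/|Y| = 809.5 Ω, ∠Z = −∠Y = -9.159°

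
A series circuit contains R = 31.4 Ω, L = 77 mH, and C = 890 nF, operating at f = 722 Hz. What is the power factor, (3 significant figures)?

0.295

ω = 2πf = 4536 rad/s
X_L = ωL = 349 Ω
X_C = 1/(ωC) = 248 Ω
Net reactance X = X_L − X_C = 102 Ω
Z = 31.4 + j102 Ω
|Z| = √(31.4² + 102²) = 106 Ω
∠Z = arctan(102/31.4) = 72.8°
cos φ = cos(72.8°) = 0.295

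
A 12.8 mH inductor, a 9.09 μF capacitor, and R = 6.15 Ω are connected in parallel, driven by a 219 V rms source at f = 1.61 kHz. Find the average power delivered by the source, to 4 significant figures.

7.799 kW

ω = 2πf = 10120 rad/s
X_L = ωL = 129.5 Ω
X_C = 1/(ωC) = 10.88 Ω
Parallel: admittances add. Y = 1/R + 1/(jωL) + jωC
Y = (0.1626 + j0.08423) S
|Y| = 0.1831 S → |Z| = 1/|Y| = 5.461 Ω, ∠Z = −∠Y = -27.39°
I = V/|Z| = 40.10 A
P = VI cos φ = 219 × 40.10 × cos(-27.39°) = 7.799 kW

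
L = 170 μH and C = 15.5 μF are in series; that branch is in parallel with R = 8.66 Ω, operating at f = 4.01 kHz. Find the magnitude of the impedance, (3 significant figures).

ω = 2πf = 25200 rad/s
X_L = ωL = 4.28 Ω
X_C = 1/(ωC) = 2.56 Ω
Branch 1: Z₁ = R = 8.66 Ω
Branch 2 (series LC): Z₂ = j(X_L − X_C) = j1.72 Ω
Parallel: Z = Z₁Z₂/(Z₁+Z₂), |Z| = 1.69 Ω, ∠Z = 78.7°

1.69 Ω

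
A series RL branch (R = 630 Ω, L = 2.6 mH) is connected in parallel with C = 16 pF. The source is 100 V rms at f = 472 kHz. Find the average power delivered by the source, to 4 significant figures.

ω = 2πf = 2.966e+06 rad/s
X_L = ωL = 7711 Ω
X_C = 1/(ωC) = 21070 Ω
Branch 1 (R+jX_L): Z₁ = 630.0 + j7711 Ω, |Z₁| = 7736 Ω
Branch 2 (−jX_C): Z₂ = −j21070 Ω
Parallel: Z = Z₁Z₂/(Z₁+Z₂), |Z| = 12190 Ω, ∠Z = 82.63°
I = V/|Z| = 8.206 mA
P = VI cos φ = 100 × 0.008206 × cos(82.63°) = 105.3 mW

105.3 mW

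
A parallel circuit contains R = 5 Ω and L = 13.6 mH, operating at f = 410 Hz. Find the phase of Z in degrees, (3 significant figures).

ω = 2πf = 2576 rad/s
X_L = ωL = 35.0 Ω
Parallel: admittances add. Y = 1/R + 1/(jωL)
Y = (0.200 − j0.0285) S
|Y| = 0.202 S → |Z| = 1/|Y| = 4.95 Ω, ∠Z = −∠Y = 8.12°

8.12°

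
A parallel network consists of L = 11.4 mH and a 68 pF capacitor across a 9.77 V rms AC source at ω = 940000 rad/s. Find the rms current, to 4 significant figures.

287.2 μA

X_L = ωL = 10720 Ω
X_C = 1/(ωC) = 15640 Ω
Parallel: admittances add. Y = 1/(jωL) + jωC
Y = (0 − j2.94e-05) S
|Y| = 2.94e-05 S → |Z| = 1/|Y| = 34020 Ω, ∠Z = −∠Y = 90.00°
I = V/|Z| = 9.77/34020 = 287.2 μA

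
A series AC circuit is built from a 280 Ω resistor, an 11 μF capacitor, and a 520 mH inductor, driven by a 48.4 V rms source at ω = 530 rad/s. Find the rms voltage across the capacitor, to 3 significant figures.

27.8 V

X_L = ωL = 276 Ω
X_C = 1/(ωC) = 172 Ω
Net reactance X = X_L − X_C = 104 Ω
Z = 280 + j104 Ω
|Z| = √(280² + 104²) = 299 Ω
I = V/|Z| = 162 mA
V_C = I·|Z_C| = 0.162 × 172 = 27.8 V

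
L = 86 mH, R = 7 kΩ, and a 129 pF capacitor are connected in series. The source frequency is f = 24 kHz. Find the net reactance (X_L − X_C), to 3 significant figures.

ω = 2πf = 150800 rad/s
X_L = ωL = 13000 Ω
X_C = 1/(ωC) = 51400 Ω
X = 13000 − 51400 = -38400 Ω

-38400 Ω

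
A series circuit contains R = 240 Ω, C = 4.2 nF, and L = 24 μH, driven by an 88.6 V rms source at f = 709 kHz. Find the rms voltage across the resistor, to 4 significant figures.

ω = 2πf = 4.455e+06 rad/s
X_L = ωL = 106.9 Ω
X_C = 1/(ωC) = 53.45 Ω
Net reactance X = X_L − X_C = 53.47 Ω
Z = 240.0 + j53.47 Ω
|Z| = √(240.0² + 53.47²) = 245.9 Ω
I = V/|Z| = 360.3 mA
V_R = I·|Z_R| = 0.3603 × 240.0 = 86.48 V

86.48 V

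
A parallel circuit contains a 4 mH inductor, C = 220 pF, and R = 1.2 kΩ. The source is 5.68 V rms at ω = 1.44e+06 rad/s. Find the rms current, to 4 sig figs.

X_L = ωL = 5760 Ω
X_C = 1/(ωC) = 3157 Ω
Parallel: admittances add. Y = 1/R + 1/(jωL) + jωC
Y = (0.0008333 + j0.0001432) S
|Y| = 0.0008455 S → |Z| = 1/|Y| = 1183 Ω, ∠Z = −∠Y = -9.750°
I = V/|Z| = 5.68/1183 = 4.803 mA

4.803 mA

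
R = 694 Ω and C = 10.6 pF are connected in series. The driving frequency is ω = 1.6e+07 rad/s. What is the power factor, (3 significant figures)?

X_C = 1/(ωC) = 5900 Ω
Z = 694 − j5900 Ω
|Z| = √(694² + 5900²) = 5940 Ω
∠Z = arctan(-5900/694) = -83.3°
cos φ = cos(-83.3°) = 0.117

0.117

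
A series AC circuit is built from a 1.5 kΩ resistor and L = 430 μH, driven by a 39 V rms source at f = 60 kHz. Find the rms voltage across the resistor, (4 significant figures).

ω = 2πf = 377000 rad/s
X_L = ωL = 162.1 Ω
Z = 1500 + j162.1 Ω
|Z| = √(1500² + 162.1²) = 1509 Ω
I = V/|Z| = 25.85 mA
V_R = I·|Z_R| = 0.02585 × 1500 = 38.77 V

38.77 V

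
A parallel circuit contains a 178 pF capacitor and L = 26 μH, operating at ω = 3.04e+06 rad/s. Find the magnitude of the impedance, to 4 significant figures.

X_L = ωL = 79.04 Ω
X_C = 1/(ωC) = 1848 Ω
Parallel: admittances add. Y = 1/(jωL) + jωC
Y = (0 − j0.01211) S
|Y| = 0.01211 S → |Z| = 1/|Y| = 82.57 Ω, ∠Z = −∠Y = 90.00°

82.57 Ω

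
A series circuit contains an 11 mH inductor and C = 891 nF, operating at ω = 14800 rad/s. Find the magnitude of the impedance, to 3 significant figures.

87.0 Ω

X_L = ωL = 163 Ω
X_C = 1/(ωC) = 75.8 Ω
Net reactance X = X_L − X_C = 87.0 Ω
Z = j87.0 Ω
|Z| = √(0² + 87.0²) = 87.0 Ω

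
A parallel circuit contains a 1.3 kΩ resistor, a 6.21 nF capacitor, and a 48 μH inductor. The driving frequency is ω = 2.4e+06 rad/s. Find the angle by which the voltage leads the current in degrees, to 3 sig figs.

-83.0°

X_L = ωL = 115 Ω
X_C = 1/(ωC) = 67.1 Ω
Parallel: admittances add. Y = 1/R + 1/(jωL) + jωC
Y = (0.000769 + j0.00622) S
|Y| = 0.00627 S → |Z| = 1/|Y| = 159 Ω, ∠Z = −∠Y = -83.0°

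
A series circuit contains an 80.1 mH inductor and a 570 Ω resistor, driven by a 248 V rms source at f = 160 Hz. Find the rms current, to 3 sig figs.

431 mA

ω = 2πf = 1005 rad/s
X_L = ωL = 80.5 Ω
Z = 570 + j80.5 Ω
|Z| = √(570² + 80.5²) = 576 Ω
I = V/|Z| = 248/576 = 431 mA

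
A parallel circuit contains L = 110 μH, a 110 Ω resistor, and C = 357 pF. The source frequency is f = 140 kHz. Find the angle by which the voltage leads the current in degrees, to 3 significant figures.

47.8°

ω = 2πf = 879600 rad/s
X_L = ωL = 96.8 Ω
X_C = 1/(ωC) = 3180 Ω
Parallel: admittances add. Y = 1/R + 1/(jωL) + jωC
Y = (0.00909 − j0.0100) S
|Y| = 0.0135 S → |Z| = 1/|Y| = 73.9 Ω, ∠Z = −∠Y = 47.8°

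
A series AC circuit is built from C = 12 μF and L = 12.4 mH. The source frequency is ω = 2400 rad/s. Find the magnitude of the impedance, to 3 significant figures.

4.96 Ω

X_L = ωL = 29.8 Ω
X_C = 1/(ωC) = 34.7 Ω
Net reactance X = X_L − X_C = -4.96 Ω
Z = − j4.96 Ω
|Z| = √(0² + 4.96²) = 4.96 Ω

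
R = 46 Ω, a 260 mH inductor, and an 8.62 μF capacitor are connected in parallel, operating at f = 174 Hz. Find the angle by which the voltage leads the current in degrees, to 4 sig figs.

ω = 2πf = 1093 rad/s
X_L = ωL = 284.3 Ω
X_C = 1/(ωC) = 106.1 Ω
Parallel: admittances add. Y = 1/R + 1/(jωL) + jωC
Y = (0.02174 + j0.005906) S
|Y| = 0.02253 S → |Z| = 1/|Y| = 44.39 Ω, ∠Z = −∠Y = -15.20°

-15.20°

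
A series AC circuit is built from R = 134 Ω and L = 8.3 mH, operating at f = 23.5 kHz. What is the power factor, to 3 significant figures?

0.109

ω = 2πf = 147700 rad/s
X_L = ωL = 1230 Ω
Z = 134 + j1230 Ω
|Z| = √(134² + 1230²) = 1230 Ω
∠Z = arctan(1230/134) = 83.8°
cos φ = cos(83.8°) = 0.109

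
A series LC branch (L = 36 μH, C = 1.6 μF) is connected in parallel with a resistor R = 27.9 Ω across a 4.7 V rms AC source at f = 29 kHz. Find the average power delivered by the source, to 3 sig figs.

792 mW

ω = 2πf = 182200 rad/s
X_L = ωL = 6.56 Ω
X_C = 1/(ωC) = 3.43 Ω
Branch 1: Z₁ = R = 27.9 Ω
Branch 2 (series LC): Z₂ = j(X_L − X_C) = j3.13 Ω
Parallel: Z = Z₁Z₂/(Z₁+Z₂), |Z| = 3.11 Ω, ∠Z = 83.6°
I = V/|Z| = 1.51 A
P = VI cos φ = 4.7 × 1.51 × cos(83.6°) = 792 mW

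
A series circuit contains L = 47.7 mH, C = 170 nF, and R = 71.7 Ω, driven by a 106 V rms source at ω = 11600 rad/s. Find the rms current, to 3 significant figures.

X_L = ωL = 553 Ω
X_C = 1/(ωC) = 507 Ω
Net reactance X = X_L − X_C = 46.2 Ω
Z = 71.7 + j46.2 Ω
|Z| = √(71.7² + 46.2²) = 85.3 Ω
I = V/|Z| = 106/85.3 = 1.24 A

1.24 A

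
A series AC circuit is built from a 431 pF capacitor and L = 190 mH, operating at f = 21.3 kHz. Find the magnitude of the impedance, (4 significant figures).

8091 Ω

ω = 2πf = 133800 rad/s
X_L = ωL = 25430 Ω
X_C = 1/(ωC) = 17340 Ω
Net reactance X = X_L − X_C = 8091 Ω
Z = j8091 Ω
|Z| = √(0² + 8091²) = 8091 Ω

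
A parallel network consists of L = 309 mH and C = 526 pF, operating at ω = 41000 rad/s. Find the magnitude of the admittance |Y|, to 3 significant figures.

X_L = ωL = 12700 Ω
X_C = 1/(ωC) = 46400 Ω
Parallel: admittances add. Y = 1/(jωL) + jωC
Y = (0 − j5.74e-05) S
|Y| = 5.74e-05 S → |Z| = 1/|Y| = 17400 Ω, ∠Z = −∠Y = 90.0°

57.4 μS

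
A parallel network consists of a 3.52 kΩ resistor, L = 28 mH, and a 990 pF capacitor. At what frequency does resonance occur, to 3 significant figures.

ω₀ = 1/√(LC) = 1/√(0.028 × 9.9e-10) = 189900 rad/s
f₀ = ω₀/(2π) = 30.2 kHz

30.2 kHz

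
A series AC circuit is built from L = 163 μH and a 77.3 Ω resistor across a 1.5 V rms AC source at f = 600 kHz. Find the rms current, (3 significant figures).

ω = 2πf = 3.77e+06 rad/s
X_L = ωL = 614 Ω
Z = 77.3 + j614 Ω
|Z| = √(77.3² + 614²) = 619 Ω
I = V/|Z| = 1.5/619 = 2.42 mA

2.42 mA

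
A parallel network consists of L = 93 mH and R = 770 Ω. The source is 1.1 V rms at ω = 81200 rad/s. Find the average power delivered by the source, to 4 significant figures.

X_L = ωL = 7552 Ω
Parallel: admittances add. Y = 1/R + 1/(jωL)
Y = (0.001299 − j0.0001324) S
|Y| = 0.001305 S → |Z| = 1/|Y| = 766.0 Ω, ∠Z = −∠Y = 5.822°
I = V/|Z| = 1.436 mA
P = VI cos φ = 1.1 × 0.001436 × cos(5.822°) = 1.571 mW

1.571 mW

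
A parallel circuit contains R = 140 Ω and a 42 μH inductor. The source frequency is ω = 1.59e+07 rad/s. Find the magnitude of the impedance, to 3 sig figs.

137 Ω

X_L = ωL = 668 Ω
Parallel: admittances add. Y = 1/R + 1/(jωL)
Y = (0.00714 − j0.00150) S
|Y| = 0.00730 S → |Z| = 1/|Y| = 137 Ω, ∠Z = −∠Y = 11.8°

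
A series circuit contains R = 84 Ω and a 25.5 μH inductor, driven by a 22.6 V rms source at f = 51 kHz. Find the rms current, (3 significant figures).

ω = 2πf = 320400 rad/s
X_L = ωL = 8.17 Ω
Z = 84.0 + j8.17 Ω
|Z| = √(84.0² + 8.17²) = 84.4 Ω
I = V/|Z| = 22.6/84.4 = 268 mA

268 mA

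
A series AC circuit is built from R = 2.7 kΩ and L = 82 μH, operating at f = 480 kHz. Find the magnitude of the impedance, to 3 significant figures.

ω = 2πf = 3.016e+06 rad/s
X_L = ωL = 247 Ω
Z = 2700 + j247 Ω
|Z| = √(2700² + 247²) = 2710 Ω

2710 Ω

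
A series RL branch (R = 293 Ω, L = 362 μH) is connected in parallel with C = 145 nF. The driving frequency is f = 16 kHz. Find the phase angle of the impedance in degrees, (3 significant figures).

-76.6°

ω = 2πf = 100500 rad/s
X_L = ωL = 36.4 Ω
X_C = 1/(ωC) = 68.6 Ω
Branch 1 (R+jX_L): Z₁ = 293 + j36.4 Ω, |Z₁| = 295 Ω
Branch 2 (−jX_C): Z₂ = −j68.6 Ω
Parallel: Z = Z₁Z₂/(Z₁+Z₂), |Z| = 68.7 Ω, ∠Z = -76.6°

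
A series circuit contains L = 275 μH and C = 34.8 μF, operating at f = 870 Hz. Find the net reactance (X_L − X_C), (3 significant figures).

-3.75 Ω

ω = 2πf = 5466 rad/s
X_L = ωL = 1.50 Ω
X_C = 1/(ωC) = 5.26 Ω
X = 1.50 − 5.26 = -3.75 Ω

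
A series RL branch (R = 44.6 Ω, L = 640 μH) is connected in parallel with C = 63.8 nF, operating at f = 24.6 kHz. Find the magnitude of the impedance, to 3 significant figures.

246 Ω

ω = 2πf = 154600 rad/s
X_L = ωL = 98.9 Ω
X_C = 1/(ωC) = 101 Ω
Branch 1 (R+jX_L): Z₁ = 44.6 + j98.9 Ω, |Z₁| = 109 Ω
Branch 2 (−jX_C): Z₂ = −j101 Ω
Parallel: Z = Z₁Z₂/(Z₁+Z₂), |Z| = 246 Ω, ∠Z = -21.1°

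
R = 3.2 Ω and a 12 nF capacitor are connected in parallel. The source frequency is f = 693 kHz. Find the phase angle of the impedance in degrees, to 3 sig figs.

ω = 2πf = 4.354e+06 rad/s
X_C = 1/(ωC) = 19.1 Ω
Parallel: admittances add. Y = 1/R + jωC
Y = (0.312 + j0.0523) S
|Y| = 0.317 S → |Z| = 1/|Y| = 3.16 Ω, ∠Z = −∠Y = -9.49°

-9.49°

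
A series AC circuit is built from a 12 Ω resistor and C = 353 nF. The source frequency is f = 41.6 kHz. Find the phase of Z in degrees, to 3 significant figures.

-42.1°

ω = 2πf = 261400 rad/s
X_C = 1/(ωC) = 10.8 Ω
Z = 12.0 − j10.8 Ω
|Z| = √(12.0² + 10.8²) = 16.2 Ω
∠Z = arctan(-10.8/12.0) = -42.1°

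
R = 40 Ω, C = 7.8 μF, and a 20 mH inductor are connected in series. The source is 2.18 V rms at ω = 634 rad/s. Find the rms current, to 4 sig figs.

X_L = ωL = 12.68 Ω
X_C = 1/(ωC) = 202.2 Ω
Net reactance X = X_L − X_C = -189.5 Ω
Z = 40.00 − j189.5 Ω
|Z| = √(40.00² + 189.5²) = 193.7 Ω
I = V/|Z| = 2.18/193.7 = 11.25 mA

11.25 mA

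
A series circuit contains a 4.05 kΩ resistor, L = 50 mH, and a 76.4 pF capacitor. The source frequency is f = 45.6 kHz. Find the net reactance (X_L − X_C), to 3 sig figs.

ω = 2πf = 286500 rad/s
X_L = ωL = 14300 Ω
X_C = 1/(ωC) = 45700 Ω
X = 14300 − 45700 = -31400 Ω

-31400 Ω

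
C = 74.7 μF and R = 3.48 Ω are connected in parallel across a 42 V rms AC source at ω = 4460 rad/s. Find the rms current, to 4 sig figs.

X_C = 1/(ωC) = 3.002 Ω
Parallel: admittances add. Y = 1/R + jωC
Y = (0.2874 + j0.3332) S
|Y| = 0.4400 S → |Z| = 1/|Y| = 2.273 Ω, ∠Z = −∠Y = -49.22°
I = V/|Z| = 42/2.273 = 18.48 A

18.48 A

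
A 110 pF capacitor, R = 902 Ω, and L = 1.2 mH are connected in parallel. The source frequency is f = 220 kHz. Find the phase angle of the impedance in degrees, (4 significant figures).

22.13°

ω = 2πf = 1.382e+06 rad/s
X_L = ωL = 1659 Ω
X_C = 1/(ωC) = 6577 Ω
Parallel: admittances add. Y = 1/R + 1/(jωL) + jωC
Y = (0.001109 − j0.0004508) S
|Y| = 0.001197 S → |Z| = 1/|Y| = 835.6 Ω, ∠Z = −∠Y = 22.13°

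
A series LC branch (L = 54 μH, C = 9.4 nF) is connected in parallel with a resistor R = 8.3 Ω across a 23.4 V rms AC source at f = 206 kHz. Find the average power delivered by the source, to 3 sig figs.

66.0 W

ω = 2πf = 1.294e+06 rad/s
X_L = ωL = 69.9 Ω
X_C = 1/(ωC) = 82.2 Ω
Branch 1: Z₁ = R = 8.30 Ω
Branch 2 (series LC): Z₂ = j(X_L − X_C) = −j12.3 Ω
Parallel: Z = Z₁Z₂/(Z₁+Z₂), |Z| = 6.88 Ω, ∠Z = -34.0°
I = V/|Z| = 3.40 A
P = VI cos φ = 23.4 × 3.40 × cos(-34.0°) = 66.0 W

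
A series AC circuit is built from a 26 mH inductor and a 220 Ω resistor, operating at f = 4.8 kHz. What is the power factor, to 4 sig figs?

ω = 2πf = 30160 rad/s
X_L = ωL = 784.1 Ω
Z = 220.0 + j784.1 Ω
|Z| = √(220.0² + 784.1²) = 814.4 Ω
∠Z = arctan(784.1/220.0) = 74.33°
cos φ = cos(74.33°) = 0.2701

0.2701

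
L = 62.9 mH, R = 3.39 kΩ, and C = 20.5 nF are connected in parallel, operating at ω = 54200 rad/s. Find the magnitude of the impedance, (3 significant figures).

1150 Ω

X_L = ωL = 3410 Ω
X_C = 1/(ωC) = 900 Ω
Parallel: admittances add. Y = 1/R + 1/(jωL) + jωC
Y = (0.000295 + j0.000818) S
|Y| = 0.000869 S → |Z| = 1/|Y| = 1150 Ω, ∠Z = −∠Y = -70.2°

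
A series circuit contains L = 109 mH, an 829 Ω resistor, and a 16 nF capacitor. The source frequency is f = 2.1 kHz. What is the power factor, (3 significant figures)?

ω = 2πf = 13190 rad/s
X_L = ωL = 1440 Ω
X_C = 1/(ωC) = 4740 Ω
Net reactance X = X_L − X_C = -3300 Ω
Z = 829 − j3300 Ω
|Z| = √(829² + 3300²) = 3400 Ω
∠Z = arctan(-3300/829) = -75.9°
cos φ = cos(-75.9°) = 0.244

0.244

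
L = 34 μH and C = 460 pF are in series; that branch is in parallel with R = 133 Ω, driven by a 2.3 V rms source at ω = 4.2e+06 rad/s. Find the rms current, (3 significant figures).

X_L = ωL = 143 Ω
X_C = 1/(ωC) = 518 Ω
Branch 1: Z₁ = R = 133 Ω
Branch 2 (series LC): Z₂ = j(X_L − X_C) = −j375 Ω
Parallel: Z = Z₁Z₂/(Z₁+Z₂), |Z| = 125 Ω, ∠Z = -19.5°
I = V/|Z| = 2.3/125 = 18.3 mA

18.3 mA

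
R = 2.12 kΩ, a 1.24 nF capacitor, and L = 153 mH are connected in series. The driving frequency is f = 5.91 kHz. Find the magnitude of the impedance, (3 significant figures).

16200 Ω

ω = 2πf = 37130 rad/s
X_L = ωL = 5680 Ω
X_C = 1/(ωC) = 21700 Ω
Net reactance X = X_L − X_C = -16000 Ω
Z = 2120 − j16000 Ω
|Z| = √(2120² + 16000²) = 16200 Ω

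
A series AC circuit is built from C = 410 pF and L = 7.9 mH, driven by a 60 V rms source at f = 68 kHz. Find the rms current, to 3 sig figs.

ω = 2πf = 427300 rad/s
X_L = ωL = 3380 Ω
X_C = 1/(ωC) = 5710 Ω
Net reactance X = X_L − X_C = -2330 Ω
Z = − j2330 Ω
|Z| = √(0² + 2330²) = 2330 Ω
I = V/|Z| = 60/2330 = 25.7 mA

25.7 mA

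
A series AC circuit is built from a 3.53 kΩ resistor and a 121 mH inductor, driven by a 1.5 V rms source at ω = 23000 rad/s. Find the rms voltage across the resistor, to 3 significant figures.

1.18 V

X_L = ωL = 2780 Ω
Z = 3530 + j2780 Ω
|Z| = √(3530² + 2780²) = 4500 Ω
I = V/|Z| = 334 μA
V_R = I·|Z_R| = 0.000334 × 3530 = 1.18 V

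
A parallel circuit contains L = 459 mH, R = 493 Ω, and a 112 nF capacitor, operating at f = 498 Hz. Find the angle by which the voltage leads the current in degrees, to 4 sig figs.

ω = 2πf = 3129 rad/s
X_L = ωL = 1436 Ω
X_C = 1/(ωC) = 2853 Ω
Parallel: admittances add. Y = 1/R + 1/(jωL) + jωC
Y = (0.002028 − j0.0003458) S
|Y| = 0.002058 S → |Z| = 1/|Y| = 486.0 Ω, ∠Z = −∠Y = 9.675°

9.675°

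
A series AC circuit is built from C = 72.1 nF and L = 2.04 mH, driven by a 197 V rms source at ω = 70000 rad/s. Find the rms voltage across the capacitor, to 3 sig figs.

705 V

X_L = ωL = 143 Ω
X_C = 1/(ωC) = 198 Ω
Net reactance X = X_L − X_C = -55.3 Ω
Z = − j55.3 Ω
|Z| = √(0² + 55.3²) = 55.3 Ω
I = V/|Z| = 3.56 A
V_C = I·|Z_C| = 3.56 × 198 = 705 V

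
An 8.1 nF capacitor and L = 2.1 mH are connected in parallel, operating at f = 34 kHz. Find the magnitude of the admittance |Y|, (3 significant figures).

ω = 2πf = 213600 rad/s
X_L = ωL = 449 Ω
X_C = 1/(ωC) = 578 Ω
Parallel: admittances add. Y = 1/(jωL) + jωC
Y = (0 − j0.000499) S
|Y| = 0.000499 S → |Z| = 1/|Y| = 2010 Ω, ∠Z = −∠Y = 90.0°

499 μS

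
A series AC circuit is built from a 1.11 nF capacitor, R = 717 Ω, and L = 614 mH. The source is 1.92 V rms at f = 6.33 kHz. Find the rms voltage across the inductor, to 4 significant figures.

ω = 2πf = 39770 rad/s
X_L = ωL = 24420 Ω
X_C = 1/(ωC) = 22650 Ω
Net reactance X = X_L − X_C = 1769 Ω
Z = 717.0 + j1769 Ω
|Z| = √(717.0² + 1769²) = 1909 Ω
I = V/|Z| = 1.006 mA
V_L = I·|Z_L| = 0.001006 × 24420 = 24.56 V

24.56 V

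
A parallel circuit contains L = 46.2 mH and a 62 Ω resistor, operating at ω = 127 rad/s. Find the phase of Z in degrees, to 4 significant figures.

X_L = ωL = 5.867 Ω
Parallel: admittances add. Y = 1/R + 1/(jωL)
Y = (0.01613 − j0.1704) S
|Y| = 0.1712 S → |Z| = 1/|Y| = 5.841 Ω, ∠Z = −∠Y = 84.59°

84.59°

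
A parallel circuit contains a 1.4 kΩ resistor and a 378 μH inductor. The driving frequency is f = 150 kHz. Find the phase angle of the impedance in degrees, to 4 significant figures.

ω = 2πf = 942500 rad/s
X_L = ωL = 356.3 Ω
Parallel: admittances add. Y = 1/R + 1/(jωL)
Y = (0.0007143 − j0.002807) S
|Y| = 0.002896 S → |Z| = 1/|Y| = 345.3 Ω, ∠Z = −∠Y = 75.72°

75.72°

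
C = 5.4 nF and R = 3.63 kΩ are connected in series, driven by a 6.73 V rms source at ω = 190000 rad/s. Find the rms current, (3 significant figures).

X_C = 1/(ωC) = 975 Ω
Z = 3630 − j975 Ω
|Z| = √(3630² + 975²) = 3760 Ω
I = V/|Z| = 6.73/3760 = 1.79 mA

1.79 mA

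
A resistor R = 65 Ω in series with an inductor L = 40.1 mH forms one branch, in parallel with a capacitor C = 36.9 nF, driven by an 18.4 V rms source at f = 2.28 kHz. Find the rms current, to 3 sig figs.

22.2 mA

ω = 2πf = 14330 rad/s
X_L = ωL = 574 Ω
X_C = 1/(ωC) = 1890 Ω
Branch 1 (R+jX_L): Z₁ = 65.0 + j574 Ω, |Z₁| = 578 Ω
Branch 2 (−jX_C): Z₂ = −j1890 Ω
Parallel: Z = Z₁Z₂/(Z₁+Z₂), |Z| = 829 Ω, ∠Z = 80.7°
I = V/|Z| = 18.4/829 = 22.2 mA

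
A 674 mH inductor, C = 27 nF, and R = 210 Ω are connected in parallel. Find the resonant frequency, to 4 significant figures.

1.180 kHz

ω₀ = 1/√(LC) = 1/√(0.674 × 2.7e-08) = 7413 rad/s
f₀ = ω₀/(2π) = 1.180 kHz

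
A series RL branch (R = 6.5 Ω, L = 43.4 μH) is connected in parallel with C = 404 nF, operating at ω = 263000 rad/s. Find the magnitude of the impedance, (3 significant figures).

X_L = ωL = 11.4 Ω
X_C = 1/(ωC) = 9.41 Ω
Branch 1 (R+jX_L): Z₁ = 6.50 + j11.4 Ω, |Z₁| = 13.1 Ω
Branch 2 (−jX_C): Z₂ = −j9.41 Ω
Parallel: Z = Z₁Z₂/(Z₁+Z₂), |Z| = 18.2 Ω, ∠Z = -46.8°

18.2 Ω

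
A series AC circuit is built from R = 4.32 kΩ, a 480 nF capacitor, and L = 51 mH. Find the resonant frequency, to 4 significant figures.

ω₀ = 1/√(LC) = 1/√(0.051 × 4.8e-07) = 6391 rad/s
f₀ = ω₀/(2π) = 1.017 kHz

1.017 kHz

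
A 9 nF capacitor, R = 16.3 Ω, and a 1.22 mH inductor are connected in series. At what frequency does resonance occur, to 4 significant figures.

48.03 kHz

ω₀ = 1/√(LC) = 1/√(0.00122 × 9e-09) = 301800 rad/s
f₀ = ω₀/(2π) = 48.03 kHz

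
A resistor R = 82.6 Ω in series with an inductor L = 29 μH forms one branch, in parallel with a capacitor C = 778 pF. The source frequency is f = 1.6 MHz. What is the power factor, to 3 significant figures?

0.190

ω = 2πf = 1.005e+07 rad/s
X_L = ωL = 292 Ω
X_C = 1/(ωC) = 128 Ω
Branch 1 (R+jX_L): Z₁ = 82.6 + j292 Ω, |Z₁| = 303 Ω
Branch 2 (−jX_C): Z₂ = −j128 Ω
Parallel: Z = Z₁Z₂/(Z₁+Z₂), |Z| = 211 Ω, ∠Z = -79.0°
cos φ = cos(-79.0°) = 0.190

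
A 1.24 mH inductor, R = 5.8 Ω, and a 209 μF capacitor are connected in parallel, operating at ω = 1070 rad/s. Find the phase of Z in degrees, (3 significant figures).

X_L = ωL = 1.33 Ω
X_C = 1/(ωC) = 4.47 Ω
Parallel: admittances add. Y = 1/R + 1/(jωL) + jωC
Y = (0.172 − j0.530) S
|Y| = 0.557 S → |Z| = 1/|Y| = 1.79 Ω, ∠Z = −∠Y = 72.0°

72.0°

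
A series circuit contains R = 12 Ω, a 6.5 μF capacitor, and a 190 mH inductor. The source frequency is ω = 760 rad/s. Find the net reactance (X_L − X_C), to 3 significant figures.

-58.0 Ω

X_L = ωL = 144 Ω
X_C = 1/(ωC) = 202 Ω
X = 144 − 202 = -58.0 Ω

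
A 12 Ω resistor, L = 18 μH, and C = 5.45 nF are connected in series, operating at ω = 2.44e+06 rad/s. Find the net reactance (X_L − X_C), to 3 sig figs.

X_L = ωL = 43.9 Ω
X_C = 1/(ωC) = 75.2 Ω
X = 43.9 − 75.2 = -31.3 Ω

-31.3 Ω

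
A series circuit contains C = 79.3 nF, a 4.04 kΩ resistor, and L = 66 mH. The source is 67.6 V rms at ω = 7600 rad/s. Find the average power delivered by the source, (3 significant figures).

1.05 W

X_L = ωL = 502 Ω
X_C = 1/(ωC) = 1660 Ω
Net reactance X = X_L − X_C = -1160 Ω
Z = 4040 − j1160 Ω
|Z| = √(4040² + 1160²) = 4200 Ω
∠Z = arctan(-1160/4040) = -16.0°
I = V/|Z| = 16.1 mA
P = VI cos φ = 67.6 × 0.0161 × cos(-16.0°) = 1.05 W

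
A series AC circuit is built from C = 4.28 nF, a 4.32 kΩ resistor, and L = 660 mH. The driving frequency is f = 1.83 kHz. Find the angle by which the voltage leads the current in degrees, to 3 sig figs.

-71.3°

ω = 2πf = 11500 rad/s
X_L = ωL = 7590 Ω
X_C = 1/(ωC) = 20300 Ω
Net reactance X = X_L − X_C = -12700 Ω
Z = 4320 − j12700 Ω
|Z| = √(4320² + 12700²) = 13400 Ω
∠Z = arctan(-12700/4320) = -71.3°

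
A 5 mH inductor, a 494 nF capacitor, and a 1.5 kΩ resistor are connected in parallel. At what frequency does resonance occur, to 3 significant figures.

ω₀ = 1/√(LC) = 1/√(0.005 × 4.94e-07) = 20120 rad/s
f₀ = ω₀/(2π) = 3.20 kHz

3.20 kHz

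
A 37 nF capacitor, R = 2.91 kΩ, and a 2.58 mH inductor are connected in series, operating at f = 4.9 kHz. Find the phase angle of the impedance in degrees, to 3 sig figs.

-15.3°

ω = 2πf = 30790 rad/s
X_L = ωL = 79.4 Ω
X_C = 1/(ωC) = 878 Ω
Net reactance X = X_L − X_C = -798 Ω
Z = 2910 − j798 Ω
|Z| = √(2910² + 798²) = 3020 Ω
∠Z = arctan(-798/2910) = -15.3°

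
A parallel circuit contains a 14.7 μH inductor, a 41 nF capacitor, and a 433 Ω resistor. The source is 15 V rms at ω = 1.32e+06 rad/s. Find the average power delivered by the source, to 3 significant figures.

X_L = ωL = 19.4 Ω
X_C = 1/(ωC) = 18.5 Ω
Parallel: admittances add. Y = 1/R + 1/(jωL) + jωC
Y = (0.00231 + j0.00258) S
|Y| = 0.00347 S → |Z| = 1/|Y| = 289 Ω, ∠Z = −∠Y = -48.2°
I = V/|Z| = 52.0 mA
P = VI cos φ = 15 × 0.0520 × cos(-48.2°) = 520 mW

520 mW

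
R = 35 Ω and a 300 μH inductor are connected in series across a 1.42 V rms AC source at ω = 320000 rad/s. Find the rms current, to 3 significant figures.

13.9 mA

X_L = ωL = 96.0 Ω
Z = 35.0 + j96.0 Ω
|Z| = √(35.0² + 96.0²) = 102 Ω
I = V/|Z| = 1.42/102 = 13.9 mA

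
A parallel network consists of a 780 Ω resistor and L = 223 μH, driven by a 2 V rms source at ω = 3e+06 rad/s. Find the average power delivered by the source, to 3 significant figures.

X_L = ωL = 669 Ω
Parallel: admittances add. Y = 1/R + 1/(jωL)
Y = (0.00128 − j0.00149) S
|Y| = 0.00197 S → |Z| = 1/|Y| = 508 Ω, ∠Z = −∠Y = 49.4°
I = V/|Z| = 3.94 mA
P = VI cos φ = 2 × 0.00394 × cos(49.4°) = 5.13 mW

5.13 mW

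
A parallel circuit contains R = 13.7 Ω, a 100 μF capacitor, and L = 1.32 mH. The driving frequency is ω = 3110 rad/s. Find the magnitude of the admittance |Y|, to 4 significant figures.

99.36 mS

X_L = ωL = 4.105 Ω
X_C = 1/(ωC) = 3.215 Ω
Parallel: admittances add. Y = 1/R + 1/(jωL) + jωC
Y = (0.07299 + j0.06741) S
|Y| = 0.09936 S → |Z| = 1/|Y| = 10.06 Ω, ∠Z = −∠Y = -42.72°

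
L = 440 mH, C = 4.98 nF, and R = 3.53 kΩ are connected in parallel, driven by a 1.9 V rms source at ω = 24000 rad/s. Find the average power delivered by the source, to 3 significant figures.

X_L = ωL = 10600 Ω
X_C = 1/(ωC) = 8370 Ω
Parallel: admittances add. Y = 1/R + 1/(jωL) + jωC
Y = (0.000283 + j2.48e-05) S
|Y| = 0.000284 S → |Z| = 1/|Y| = 3520 Ω, ∠Z = −∠Y = -5.01°
I = V/|Z| = 540 μA
P = VI cos φ = 1.9 × 0.000540 × cos(-5.01°) = 1.02 mW

1.02 mW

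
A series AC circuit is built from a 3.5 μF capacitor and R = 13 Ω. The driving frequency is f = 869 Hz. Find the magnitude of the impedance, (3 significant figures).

ω = 2πf = 5460 rad/s
X_C = 1/(ωC) = 52.3 Ω
Z = 13.0 − j52.3 Ω
|Z| = √(13.0² + 52.3²) = 53.9 Ω

53.9 Ω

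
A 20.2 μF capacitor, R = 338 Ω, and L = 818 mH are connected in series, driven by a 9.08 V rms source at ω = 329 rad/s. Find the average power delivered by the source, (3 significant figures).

217 mW

X_L = ωL = 269 Ω
X_C = 1/(ωC) = 150 Ω
Net reactance X = X_L − X_C = 119 Ω
Z = 338 + j119 Ω
|Z| = √(338² + 119²) = 358 Ω
∠Z = arctan(119/338) = 19.3°
I = V/|Z| = 25.3 mA
P = VI cos φ = 9.08 × 0.0253 × cos(19.3°) = 217 mW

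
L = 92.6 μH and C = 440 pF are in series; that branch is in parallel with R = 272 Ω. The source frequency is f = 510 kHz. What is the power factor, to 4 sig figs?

0.8349

ω = 2πf = 3.204e+06 rad/s
X_L = ωL = 296.7 Ω
X_C = 1/(ωC) = 709.2 Ω
Branch 1: Z₁ = R = 272.0 Ω
Branch 2 (series LC): Z₂ = j(X_L − X_C) = −j412.5 Ω
Parallel: Z = Z₁Z₂/(Z₁+Z₂), |Z| = 227.1 Ω, ∠Z = -33.40°
cos φ = cos(-33.40°) = 0.8349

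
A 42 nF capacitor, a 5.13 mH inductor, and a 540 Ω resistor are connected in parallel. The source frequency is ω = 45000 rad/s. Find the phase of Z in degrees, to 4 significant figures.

52.82°

X_L = ωL = 230.8 Ω
X_C = 1/(ωC) = 529.1 Ω
Parallel: admittances add. Y = 1/R + 1/(jωL) + jωC
Y = (0.001852 − j0.002442) S
|Y| = 0.003065 S → |Z| = 1/|Y| = 326.3 Ω, ∠Z = −∠Y = 52.82°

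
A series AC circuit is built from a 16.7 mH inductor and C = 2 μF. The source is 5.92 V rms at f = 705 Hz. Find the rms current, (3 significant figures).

152 mA

ω = 2πf = 4430 rad/s
X_L = ωL = 74.0 Ω
X_C = 1/(ωC) = 113 Ω
Net reactance X = X_L − X_C = -38.9 Ω
Z = − j38.9 Ω
|Z| = √(0² + 38.9²) = 38.9 Ω
I = V/|Z| = 5.92/38.9 = 152 mA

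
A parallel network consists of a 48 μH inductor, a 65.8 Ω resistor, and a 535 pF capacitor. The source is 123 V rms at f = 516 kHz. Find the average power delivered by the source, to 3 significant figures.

230 W

ω = 2πf = 3.242e+06 rad/s
X_L = ωL = 156 Ω
X_C = 1/(ωC) = 577 Ω
Parallel: admittances add. Y = 1/R + 1/(jωL) + jωC
Y = (0.0152 − j0.00469) S
|Y| = 0.0159 S → |Z| = 1/|Y| = 62.9 Ω, ∠Z = −∠Y = 17.2°
I = V/|Z| = 1.96 A
P = VI cos φ = 123 × 1.96 × cos(17.2°) = 230 W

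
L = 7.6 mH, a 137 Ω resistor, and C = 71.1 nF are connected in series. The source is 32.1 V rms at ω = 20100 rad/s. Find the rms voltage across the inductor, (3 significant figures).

X_L = ωL = 153 Ω
X_C = 1/(ωC) = 700 Ω
Net reactance X = X_L − X_C = -547 Ω
Z = 137 − j547 Ω
|Z| = √(137² + 547²) = 564 Ω
I = V/|Z| = 56.9 mA
V_L = I·|Z_L| = 0.0569 × 153 = 8.70 V

8.70 V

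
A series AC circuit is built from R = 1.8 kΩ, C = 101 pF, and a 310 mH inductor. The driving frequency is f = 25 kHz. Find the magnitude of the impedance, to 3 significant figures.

ω = 2πf = 157100 rad/s
X_L = ωL = 48700 Ω
X_C = 1/(ωC) = 63000 Ω
Net reactance X = X_L − X_C = -14300 Ω
Z = 1800 − j14300 Ω
|Z| = √(1800² + 14300²) = 14400 Ω

14400 Ω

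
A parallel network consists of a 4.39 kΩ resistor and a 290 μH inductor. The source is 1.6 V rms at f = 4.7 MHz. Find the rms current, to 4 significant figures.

ω = 2πf = 2.953e+07 rad/s
X_L = ωL = 8564 Ω
Parallel: admittances add. Y = 1/R + 1/(jωL)
Y = (0.0002278 − j0.0001168) S
|Y| = 0.0002560 S → |Z| = 1/|Y| = 3907 Ω, ∠Z = −∠Y = 27.14°
I = V/|Z| = 1.6/3907 = 409.6 μA

409.6 μA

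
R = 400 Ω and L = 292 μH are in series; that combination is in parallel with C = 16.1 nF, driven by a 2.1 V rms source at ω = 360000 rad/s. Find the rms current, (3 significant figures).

X_L = ωL = 105 Ω
X_C = 1/(ωC) = 173 Ω
Branch 1 (R+jX_L): Z₁ = 400 + j105 Ω, |Z₁| = 414 Ω
Branch 2 (−jX_C): Z₂ = −j173 Ω
Parallel: Z = Z₁Z₂/(Z₁+Z₂), |Z| = 176 Ω, ∠Z = -65.7°
I = V/|Z| = 2.1/176 = 11.9 mA

11.9 mA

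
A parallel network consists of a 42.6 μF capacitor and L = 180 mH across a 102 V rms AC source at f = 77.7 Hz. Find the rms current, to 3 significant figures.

ω = 2πf = 488.2 rad/s
X_L = ωL = 87.9 Ω
X_C = 1/(ωC) = 48.1 Ω
Parallel: admittances add. Y = 1/(jωL) + jωC
Y = (0 + j0.00942) S
|Y| = 0.00942 S → |Z| = 1/|Y| = 106 Ω, ∠Z = −∠Y = -90.0°
I = V/|Z| = 102/106 = 961 mA

961 mA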